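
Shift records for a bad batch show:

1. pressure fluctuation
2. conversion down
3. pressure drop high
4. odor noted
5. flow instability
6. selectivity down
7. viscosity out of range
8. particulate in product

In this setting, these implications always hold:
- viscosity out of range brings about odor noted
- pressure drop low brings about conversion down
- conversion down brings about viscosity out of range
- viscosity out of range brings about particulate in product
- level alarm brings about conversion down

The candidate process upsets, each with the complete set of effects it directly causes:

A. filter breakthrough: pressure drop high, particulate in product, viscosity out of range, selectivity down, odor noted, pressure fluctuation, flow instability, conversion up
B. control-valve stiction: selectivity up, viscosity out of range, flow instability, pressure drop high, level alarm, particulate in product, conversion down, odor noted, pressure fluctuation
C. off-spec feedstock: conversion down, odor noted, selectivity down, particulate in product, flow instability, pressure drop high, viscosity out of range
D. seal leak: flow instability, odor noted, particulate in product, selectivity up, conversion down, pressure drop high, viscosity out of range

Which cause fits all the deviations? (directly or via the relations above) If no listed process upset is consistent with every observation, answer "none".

none

For each candidate, compare predicted effects to what was observed:
(A) filter breakthrough — pressure fluctuation match; conversion down miss; pressure drop high match; odor noted match; flow instability match; selectivity down match; viscosity out of range match; particulate in product match
(B) control-valve stiction — pressure fluctuation match; conversion down match; pressure drop high match; odor noted match; flow instability match; selectivity down miss; viscosity out of range match; particulate in product match
(C) off-spec feedstock — pressure fluctuation miss; conversion down match; pressure drop high match; odor noted match; flow instability match; selectivity down match; viscosity out of range match; particulate in product match
(D) seal leak — pressure fluctuation miss; conversion down match; pressure drop high match; odor noted match; flow instability match; selectivity down miss; viscosity out of range match; particulate in product match
Every candidate fails on at least one observation.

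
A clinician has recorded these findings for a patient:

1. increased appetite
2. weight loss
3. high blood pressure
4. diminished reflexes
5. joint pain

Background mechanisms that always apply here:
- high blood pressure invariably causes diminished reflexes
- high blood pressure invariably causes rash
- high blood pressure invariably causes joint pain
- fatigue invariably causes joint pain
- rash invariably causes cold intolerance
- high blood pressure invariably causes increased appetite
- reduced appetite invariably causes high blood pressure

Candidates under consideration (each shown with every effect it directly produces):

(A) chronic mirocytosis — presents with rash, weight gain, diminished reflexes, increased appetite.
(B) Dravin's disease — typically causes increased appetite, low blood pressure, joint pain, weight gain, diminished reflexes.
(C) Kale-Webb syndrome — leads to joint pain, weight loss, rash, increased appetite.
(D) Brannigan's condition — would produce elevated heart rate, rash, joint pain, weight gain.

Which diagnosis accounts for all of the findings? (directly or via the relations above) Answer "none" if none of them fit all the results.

For each candidate, compare predicted effects to what was observed:
(A) chronic mirocytosis — increased appetite +; weight loss -; high blood pressure -; diminished reflexes +; joint pain -
(B) Dravin's disease — fails on weight loss, high blood pressure (predicts weight gain, not weight loss; predicts low blood pressure, not high blood pressure)
(C) Kale-Webb syndrome — does not account for high blood pressure, diminished reflexes
(D) Brannigan's condition — fails on increased appetite, weight loss, high blood pressure, diminished reflexes (predicts weight gain, not weight loss)
No candidate is consistent with all observations.

none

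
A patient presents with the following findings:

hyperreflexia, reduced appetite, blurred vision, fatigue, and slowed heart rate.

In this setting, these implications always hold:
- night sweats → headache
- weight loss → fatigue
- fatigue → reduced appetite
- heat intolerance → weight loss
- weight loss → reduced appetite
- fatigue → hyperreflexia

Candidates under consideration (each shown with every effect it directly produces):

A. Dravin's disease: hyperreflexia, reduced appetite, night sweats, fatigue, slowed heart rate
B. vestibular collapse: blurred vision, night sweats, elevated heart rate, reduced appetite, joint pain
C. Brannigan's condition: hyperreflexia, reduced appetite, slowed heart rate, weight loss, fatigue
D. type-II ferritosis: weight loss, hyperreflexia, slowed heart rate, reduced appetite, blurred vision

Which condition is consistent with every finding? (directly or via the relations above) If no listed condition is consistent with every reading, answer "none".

D

Checking each candidate against the observations:
(A) Dravin's disease — does not account for blurred vision
(B) vestibular collapse — hyperreflexia miss; reduced appetite match; blurred vision match; fatigue miss; slowed heart rate miss
(C) Brannigan's condition — hyperreflexia match; reduced appetite match; blurred vision miss; fatigue match; slowed heart rate match
(D) type-II ferritosis — hyperreflexia match; reduced appetite match; blurred vision match; fatigue match (through weight loss → fatigue); slowed heart rate match
(D) alone accounts for all the evidence.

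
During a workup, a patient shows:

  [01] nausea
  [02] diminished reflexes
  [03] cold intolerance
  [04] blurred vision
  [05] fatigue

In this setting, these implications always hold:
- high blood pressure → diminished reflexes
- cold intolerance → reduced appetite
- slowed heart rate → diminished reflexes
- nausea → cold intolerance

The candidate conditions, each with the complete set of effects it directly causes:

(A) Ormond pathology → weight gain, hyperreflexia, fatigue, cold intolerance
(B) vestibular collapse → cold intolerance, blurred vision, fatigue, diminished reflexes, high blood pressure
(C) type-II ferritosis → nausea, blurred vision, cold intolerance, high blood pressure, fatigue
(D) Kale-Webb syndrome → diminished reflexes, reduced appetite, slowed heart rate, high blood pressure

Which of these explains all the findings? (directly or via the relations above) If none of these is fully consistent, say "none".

Per-candidate check:
(A) Ormond pathology — nausea ✗; diminished reflexes ✗; cold intolerance ✓; blurred vision ✗; fatigue ✓
(B) vestibular collapse — nausea ✗; diminished reflexes ✓; cold intolerance ✓; blurred vision ✓; fatigue ✓
(C) type-II ferritosis — accounts for every observation (diminished reflexes through high blood pressure → diminished reflexes)
(D) Kale-Webb syndrome — nausea ✗; diminished reflexes ✓; cold intolerance ✗; blurred vision ✗; fatigue ✗
Only (C) is consistent with every observation.

C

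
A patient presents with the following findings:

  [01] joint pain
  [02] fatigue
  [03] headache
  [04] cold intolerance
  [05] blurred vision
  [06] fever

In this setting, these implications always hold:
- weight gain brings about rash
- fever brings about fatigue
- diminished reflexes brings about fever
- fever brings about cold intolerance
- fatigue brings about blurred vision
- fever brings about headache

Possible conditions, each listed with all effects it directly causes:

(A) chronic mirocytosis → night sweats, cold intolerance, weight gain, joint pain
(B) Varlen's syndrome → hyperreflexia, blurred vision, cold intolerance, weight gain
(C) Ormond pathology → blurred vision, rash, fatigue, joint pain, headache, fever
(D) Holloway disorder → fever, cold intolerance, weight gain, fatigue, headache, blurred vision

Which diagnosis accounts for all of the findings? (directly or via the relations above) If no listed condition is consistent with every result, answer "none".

C

Per-candidate check:
(A) chronic mirocytosis — joint pain match; fatigue miss; headache miss; cold intolerance match; blurred vision miss; fever miss
(B) Varlen's syndrome — joint pain miss; fatigue miss; headache miss; cold intolerance match; blurred vision match; fever miss
(C) Ormond pathology — accounts for every observation (cold intolerance via fever → cold intolerance)
(D) Holloway disorder — joint pain miss; fatigue match; headache match; cold intolerance match; blurred vision match; fever match
(C) alone accounts for all the evidence.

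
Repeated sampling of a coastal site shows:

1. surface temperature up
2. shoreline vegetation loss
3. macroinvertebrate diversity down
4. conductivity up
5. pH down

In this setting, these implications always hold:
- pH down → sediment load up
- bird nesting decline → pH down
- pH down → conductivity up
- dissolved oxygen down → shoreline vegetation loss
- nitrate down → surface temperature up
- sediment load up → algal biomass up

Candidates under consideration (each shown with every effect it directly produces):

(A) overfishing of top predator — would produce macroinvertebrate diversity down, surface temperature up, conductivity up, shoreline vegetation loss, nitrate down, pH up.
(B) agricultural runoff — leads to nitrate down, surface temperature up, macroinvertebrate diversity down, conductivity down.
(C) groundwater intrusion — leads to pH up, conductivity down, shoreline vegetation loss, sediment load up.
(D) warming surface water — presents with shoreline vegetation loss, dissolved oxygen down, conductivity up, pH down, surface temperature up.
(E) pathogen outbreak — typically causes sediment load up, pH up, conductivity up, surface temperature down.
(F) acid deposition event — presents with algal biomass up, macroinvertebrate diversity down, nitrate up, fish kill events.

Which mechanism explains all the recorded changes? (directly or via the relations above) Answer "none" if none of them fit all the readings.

none

Checking each candidate against the observations:
(A) overfishing of top predator — surface temperature up match; shoreline vegetation loss match; macroinvertebrate diversity down match; conductivity up match; pH down miss
(B) agricultural runoff — fails on shoreline vegetation loss, conductivity up, pH down (predicts conductivity down, not conductivity up)
(C) groundwater intrusion — fails on surface temperature up, macroinvertebrate diversity down, conductivity up, pH down (predicts conductivity down, not conductivity up; predicts pH up, not pH down)
(D) warming surface water — surface temperature up match; shoreline vegetation loss match; macroinvertebrate diversity down miss; conductivity up match; pH down match
(E) pathogen outbreak — fails on surface temperature up, shoreline vegetation loss, macroinvertebrate diversity down, pH down (predicts surface temperature down, not surface temperature up; predicts pH up, not pH down)
(F) acid deposition event — surface temperature up miss; shoreline vegetation loss miss; macroinvertebrate diversity down match; conductivity up miss; pH down miss
No candidate is consistent with all observations.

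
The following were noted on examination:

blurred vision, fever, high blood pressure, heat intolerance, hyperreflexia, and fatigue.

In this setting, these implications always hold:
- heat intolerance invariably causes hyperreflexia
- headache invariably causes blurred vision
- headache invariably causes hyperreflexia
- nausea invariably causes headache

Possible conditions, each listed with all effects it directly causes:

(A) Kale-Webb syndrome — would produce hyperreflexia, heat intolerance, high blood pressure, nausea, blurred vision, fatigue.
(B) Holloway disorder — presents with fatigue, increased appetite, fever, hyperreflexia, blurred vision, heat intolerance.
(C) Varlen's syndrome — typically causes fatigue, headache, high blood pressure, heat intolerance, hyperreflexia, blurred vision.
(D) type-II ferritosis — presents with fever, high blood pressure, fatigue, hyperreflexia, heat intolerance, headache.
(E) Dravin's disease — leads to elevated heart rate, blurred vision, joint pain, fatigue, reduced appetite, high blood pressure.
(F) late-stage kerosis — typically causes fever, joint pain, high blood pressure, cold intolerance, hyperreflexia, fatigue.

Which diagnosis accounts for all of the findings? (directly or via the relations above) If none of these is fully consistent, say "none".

Testing each hypothesis:
(A) Kale-Webb syndrome — blurred vision yes; fever NO; high blood pressure yes; heat intolerance yes; hyperreflexia yes; fatigue yes
(B) Holloway disorder — blurred vision yes; fever yes; high blood pressure NO; heat intolerance yes; hyperreflexia yes; fatigue yes
(C) Varlen's syndrome — blurred vision yes; fever NO; high blood pressure yes; heat intolerance yes; hyperreflexia yes; fatigue yes
(D) type-II ferritosis — accounts for every observation (blurred vision through headache → blurred vision)
(E) Dravin's disease — blurred vision yes; fever NO; high blood pressure yes; heat intolerance NO; hyperreflexia NO; fatigue yes
(F) late-stage kerosis — fails on blurred vision, heat intolerance (predicts cold intolerance, not heat intolerance)
Only (D) is consistent with every observation.

D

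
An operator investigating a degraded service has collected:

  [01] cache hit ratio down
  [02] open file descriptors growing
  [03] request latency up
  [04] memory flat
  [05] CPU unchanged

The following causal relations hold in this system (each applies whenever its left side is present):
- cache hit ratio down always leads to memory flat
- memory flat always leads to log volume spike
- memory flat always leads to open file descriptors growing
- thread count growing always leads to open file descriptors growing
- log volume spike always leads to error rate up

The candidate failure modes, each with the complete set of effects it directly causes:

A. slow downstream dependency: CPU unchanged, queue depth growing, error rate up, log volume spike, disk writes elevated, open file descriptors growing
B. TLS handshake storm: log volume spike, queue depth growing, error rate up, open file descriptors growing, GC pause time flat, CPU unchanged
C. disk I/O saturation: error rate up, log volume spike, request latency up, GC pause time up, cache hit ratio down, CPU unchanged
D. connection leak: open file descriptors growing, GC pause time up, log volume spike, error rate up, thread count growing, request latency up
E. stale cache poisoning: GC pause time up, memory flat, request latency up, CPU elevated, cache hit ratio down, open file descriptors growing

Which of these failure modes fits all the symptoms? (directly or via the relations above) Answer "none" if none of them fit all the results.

For each candidate, compare predicted effects to what was observed:
(A) slow downstream dependency — does not account for cache hit ratio down, request latency up, memory flat
(B) TLS handshake storm — does not account for cache hit ratio down, request latency up, memory flat
(C) disk I/O saturation — accounts for every observation (open file descriptors growing via cache hit ratio down → memory flat → open file descriptors growing)
(D) connection leak — cache hit ratio down NO; open file descriptors growing yes; request latency up yes; memory flat NO; CPU unchanged NO
(E) stale cache poisoning — fails on CPU unchanged (predicts CPU elevated, not CPU unchanged)
(C) is the only candidate with no mismatches.

C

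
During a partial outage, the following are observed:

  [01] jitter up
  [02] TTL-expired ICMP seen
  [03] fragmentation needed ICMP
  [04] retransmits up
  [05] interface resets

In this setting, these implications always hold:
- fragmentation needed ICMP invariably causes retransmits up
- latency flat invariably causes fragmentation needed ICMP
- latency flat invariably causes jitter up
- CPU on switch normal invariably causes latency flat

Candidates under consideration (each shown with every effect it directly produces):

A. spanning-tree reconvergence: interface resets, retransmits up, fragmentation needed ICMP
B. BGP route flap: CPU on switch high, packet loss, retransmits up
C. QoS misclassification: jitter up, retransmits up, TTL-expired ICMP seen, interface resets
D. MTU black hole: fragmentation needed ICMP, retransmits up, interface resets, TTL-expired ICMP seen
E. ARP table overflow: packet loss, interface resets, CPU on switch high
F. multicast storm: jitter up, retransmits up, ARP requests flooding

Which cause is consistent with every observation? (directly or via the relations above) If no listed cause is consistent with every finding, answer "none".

Checking each candidate against the observations:
(A) spanning-tree reconvergence — jitter up NO; TTL-expired ICMP seen NO; fragmentation needed ICMP yes; retransmits up yes; interface resets yes
(B) BGP route flap — jitter up NO; TTL-expired ICMP seen NO; fragmentation needed ICMP NO; retransmits up yes; interface resets NO
(C) QoS misclassification — does not account for fragmentation needed ICMP
(D) MTU black hole — does not account for jitter up
(E) ARP table overflow — does not account for jitter up, TTL-expired ICMP seen, fragmentation needed ICMP, retransmits up
(F) multicast storm — does not account for TTL-expired ICMP seen, fragmentation needed ICMP, interface resets
None of the listed candidates fits everything.

none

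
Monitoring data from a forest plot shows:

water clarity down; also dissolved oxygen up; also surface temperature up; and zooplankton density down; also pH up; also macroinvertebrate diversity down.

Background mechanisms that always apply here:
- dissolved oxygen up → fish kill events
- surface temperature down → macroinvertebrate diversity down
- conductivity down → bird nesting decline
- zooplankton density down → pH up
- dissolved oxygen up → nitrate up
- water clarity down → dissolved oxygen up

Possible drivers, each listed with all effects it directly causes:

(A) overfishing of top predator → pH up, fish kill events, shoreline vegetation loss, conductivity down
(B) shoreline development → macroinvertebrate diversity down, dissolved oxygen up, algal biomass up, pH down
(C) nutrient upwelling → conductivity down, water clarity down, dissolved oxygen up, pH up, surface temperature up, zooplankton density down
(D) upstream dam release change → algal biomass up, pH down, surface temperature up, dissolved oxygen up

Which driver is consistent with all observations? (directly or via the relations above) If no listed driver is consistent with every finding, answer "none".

Checking each candidate against the observations:
(A) overfishing of top predator — water clarity down miss; dissolved oxygen up miss; surface temperature up miss; zooplankton density down miss; pH up match; macroinvertebrate diversity down miss
(B) shoreline development — water clarity down miss; dissolved oxygen up match; surface temperature up miss; zooplankton density down miss; pH up miss; macroinvertebrate diversity down match
(C) nutrient upwelling — does not account for macroinvertebrate diversity down
(D) upstream dam release change — water clarity down miss; dissolved oxygen up match; surface temperature up match; zooplankton density down miss; pH up miss; macroinvertebrate diversity down miss
No candidate is consistent with all observations.

none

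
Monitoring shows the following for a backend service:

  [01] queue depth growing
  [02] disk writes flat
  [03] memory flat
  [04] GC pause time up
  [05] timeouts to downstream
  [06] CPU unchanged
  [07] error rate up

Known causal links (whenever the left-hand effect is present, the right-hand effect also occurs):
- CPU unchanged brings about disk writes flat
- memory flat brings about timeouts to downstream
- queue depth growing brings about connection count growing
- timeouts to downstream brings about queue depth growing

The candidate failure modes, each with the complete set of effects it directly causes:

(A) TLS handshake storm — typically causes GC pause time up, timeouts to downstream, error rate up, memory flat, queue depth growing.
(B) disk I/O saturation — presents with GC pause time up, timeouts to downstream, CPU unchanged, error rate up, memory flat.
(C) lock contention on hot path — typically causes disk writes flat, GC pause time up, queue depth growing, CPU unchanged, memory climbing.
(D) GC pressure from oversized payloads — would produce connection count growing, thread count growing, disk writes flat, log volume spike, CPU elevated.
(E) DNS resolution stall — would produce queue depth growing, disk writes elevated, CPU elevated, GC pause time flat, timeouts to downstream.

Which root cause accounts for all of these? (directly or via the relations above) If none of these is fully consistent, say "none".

B

Per-candidate check:
(A) TLS handshake storm — does not account for disk writes flat, CPU unchanged
(B) disk I/O saturation — accounts for every observation (queue depth growing through timeouts to downstream → queue depth growing)
(C) lock contention on hot path — fails on memory flat, timeouts to downstream, error rate up (predicts memory climbing, not memory flat)
(D) GC pressure from oversized payloads — queue depth growing -; disk writes flat +; memory flat -; GC pause time up -; timeouts to downstream -; CPU unchanged -; error rate up -
(E) DNS resolution stall — queue depth growing +; disk writes flat -; memory flat -; GC pause time up -; timeouts to downstream +; CPU unchanged -; error rate up -
(B) alone accounts for all the evidence.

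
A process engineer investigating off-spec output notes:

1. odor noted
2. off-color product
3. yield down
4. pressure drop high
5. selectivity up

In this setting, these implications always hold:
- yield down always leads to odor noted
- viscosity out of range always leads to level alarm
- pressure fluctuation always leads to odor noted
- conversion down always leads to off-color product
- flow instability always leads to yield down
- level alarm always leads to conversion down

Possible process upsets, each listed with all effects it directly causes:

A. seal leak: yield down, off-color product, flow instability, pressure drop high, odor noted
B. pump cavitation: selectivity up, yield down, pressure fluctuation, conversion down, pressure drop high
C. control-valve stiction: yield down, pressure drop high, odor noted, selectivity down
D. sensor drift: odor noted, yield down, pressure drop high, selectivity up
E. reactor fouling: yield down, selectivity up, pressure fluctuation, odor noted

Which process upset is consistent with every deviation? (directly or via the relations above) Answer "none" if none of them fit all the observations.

B

For each candidate, compare predicted effects to what was observed:
(A) seal leak — does not account for selectivity up
(B) pump cavitation — odor noted yes (via pressure fluctuation → odor noted); off-color product yes (via conversion down → off-color product); yield down yes; pressure drop high yes; selectivity up yes
(C) control-valve stiction — odor noted yes; off-color product NO; yield down yes; pressure drop high yes; selectivity up NO
(D) sensor drift — odor noted yes; off-color product NO; yield down yes; pressure drop high yes; selectivity up yes
(E) reactor fouling — odor noted yes; off-color product NO; yield down yes; pressure drop high NO; selectivity up yes
(B) is the only candidate with no mismatches.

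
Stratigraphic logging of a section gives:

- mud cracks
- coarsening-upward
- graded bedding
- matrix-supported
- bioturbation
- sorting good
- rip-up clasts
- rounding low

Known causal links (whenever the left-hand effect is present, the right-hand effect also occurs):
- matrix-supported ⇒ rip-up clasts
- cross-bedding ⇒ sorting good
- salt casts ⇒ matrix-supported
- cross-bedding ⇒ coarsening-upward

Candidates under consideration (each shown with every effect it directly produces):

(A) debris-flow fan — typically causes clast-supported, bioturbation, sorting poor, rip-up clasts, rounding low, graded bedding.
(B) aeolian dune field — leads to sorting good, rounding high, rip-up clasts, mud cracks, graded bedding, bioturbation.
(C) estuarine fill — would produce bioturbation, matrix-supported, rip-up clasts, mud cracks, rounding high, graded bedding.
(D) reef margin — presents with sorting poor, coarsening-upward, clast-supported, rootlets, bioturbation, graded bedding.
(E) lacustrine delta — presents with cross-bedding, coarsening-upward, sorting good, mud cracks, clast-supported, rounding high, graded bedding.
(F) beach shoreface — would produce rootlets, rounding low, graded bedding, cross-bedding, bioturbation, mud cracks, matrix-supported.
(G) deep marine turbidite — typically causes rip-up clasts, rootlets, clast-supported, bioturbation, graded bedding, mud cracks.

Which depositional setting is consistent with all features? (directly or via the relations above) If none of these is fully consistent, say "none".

For each candidate, compare predicted effects to what was observed:
(A) debris-flow fan — fails on mud cracks, coarsening-upward, matrix-supported, sorting good (predicts clast-supported, not matrix-supported; predicts sorting poor, not sorting good)
(B) aeolian dune field — fails on coarsening-upward, matrix-supported, rounding low (predicts rounding high, not rounding low)
(C) estuarine fill — mud cracks yes; coarsening-upward NO; graded bedding yes; matrix-supported yes; bioturbation yes; sorting good NO; rip-up clasts yes; rounding low NO
(D) reef margin — fails on mud cracks, matrix-supported, sorting good, rip-up clasts, rounding low (predicts clast-supported, not matrix-supported; predicts sorting poor, not sorting good)
(E) lacustrine delta — fails on matrix-supported, bioturbation, rip-up clasts, rounding low (predicts clast-supported, not matrix-supported; predicts rounding high, not rounding low)
(F) beach shoreface — accounts for every observation (coarsening-upward through cross-bedding → coarsening-upward)
(G) deep marine turbidite — mud cracks yes; coarsening-upward NO; graded bedding yes; matrix-supported NO; bioturbation yes; sorting good NO; rip-up clasts yes; rounding low NO
Only (F) is consistent with every observation.

F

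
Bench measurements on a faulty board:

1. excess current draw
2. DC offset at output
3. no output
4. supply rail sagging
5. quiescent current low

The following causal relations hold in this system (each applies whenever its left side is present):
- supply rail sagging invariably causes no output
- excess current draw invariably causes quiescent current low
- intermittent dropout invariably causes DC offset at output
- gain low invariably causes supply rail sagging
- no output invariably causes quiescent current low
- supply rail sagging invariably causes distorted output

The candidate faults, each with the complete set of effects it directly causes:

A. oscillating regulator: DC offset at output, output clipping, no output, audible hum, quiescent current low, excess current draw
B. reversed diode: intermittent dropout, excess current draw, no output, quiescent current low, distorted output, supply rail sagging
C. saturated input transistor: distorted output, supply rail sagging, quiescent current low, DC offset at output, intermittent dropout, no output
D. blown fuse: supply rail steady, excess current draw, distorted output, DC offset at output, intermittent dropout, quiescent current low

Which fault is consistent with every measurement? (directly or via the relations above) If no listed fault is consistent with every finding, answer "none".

B

Testing each hypothesis:
(A) oscillating regulator — excess current draw +; DC offset at output +; no output +; supply rail sagging -; quiescent current low +
(B) reversed diode — excess current draw +; DC offset at output + (by intermittent dropout → DC offset at output); no output +; supply rail sagging +; quiescent current low +
(C) saturated input transistor — does not account for excess current draw
(D) blown fuse — excess current draw +; DC offset at output +; no output -; supply rail sagging -; quiescent current low +
(B) alone accounts for all the evidence.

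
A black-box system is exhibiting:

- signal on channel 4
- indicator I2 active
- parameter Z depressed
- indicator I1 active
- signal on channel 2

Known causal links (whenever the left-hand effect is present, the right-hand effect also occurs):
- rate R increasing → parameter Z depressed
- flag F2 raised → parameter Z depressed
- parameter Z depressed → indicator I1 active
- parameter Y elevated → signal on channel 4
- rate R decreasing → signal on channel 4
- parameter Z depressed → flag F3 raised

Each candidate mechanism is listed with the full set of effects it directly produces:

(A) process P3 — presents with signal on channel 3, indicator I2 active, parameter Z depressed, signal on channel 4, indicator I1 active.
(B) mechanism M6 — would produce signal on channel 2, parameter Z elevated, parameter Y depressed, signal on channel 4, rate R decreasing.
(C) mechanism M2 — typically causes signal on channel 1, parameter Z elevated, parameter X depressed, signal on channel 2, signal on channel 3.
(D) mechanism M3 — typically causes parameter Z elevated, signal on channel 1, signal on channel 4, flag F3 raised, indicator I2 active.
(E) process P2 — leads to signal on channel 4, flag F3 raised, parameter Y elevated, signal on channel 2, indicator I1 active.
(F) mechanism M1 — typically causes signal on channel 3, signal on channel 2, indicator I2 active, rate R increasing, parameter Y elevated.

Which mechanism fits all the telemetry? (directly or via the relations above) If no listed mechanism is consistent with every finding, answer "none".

F

For each candidate, compare predicted effects to what was observed:
(A) process P3 — signal on channel 4 match; indicator I2 active match; parameter Z depressed match; indicator I1 active match; signal on channel 2 miss
(B) mechanism M6 — fails on indicator I2 active, parameter Z depressed, indicator I1 active (predicts parameter Z elevated, not parameter Z depressed)
(C) mechanism M2 — signal on channel 4 miss; indicator I2 active miss; parameter Z depressed miss; indicator I1 active miss; signal on channel 2 match
(D) mechanism M3 — fails on parameter Z depressed, indicator I1 active, signal on channel 2 (predicts parameter Z elevated, not parameter Z depressed)
(E) process P2 — signal on channel 4 match; indicator I2 active miss; parameter Z depressed miss; indicator I1 active match; signal on channel 2 match
(F) mechanism M1 — signal on channel 4 match (via parameter Y elevated → signal on channel 4); indicator I2 active match; parameter Z depressed match (via rate R increasing → parameter Z depressed); indicator I1 active match (via rate R increasing → parameter Z depressed → indicator I1 active); signal on channel 2 match
(F) is the only candidate with no mismatches.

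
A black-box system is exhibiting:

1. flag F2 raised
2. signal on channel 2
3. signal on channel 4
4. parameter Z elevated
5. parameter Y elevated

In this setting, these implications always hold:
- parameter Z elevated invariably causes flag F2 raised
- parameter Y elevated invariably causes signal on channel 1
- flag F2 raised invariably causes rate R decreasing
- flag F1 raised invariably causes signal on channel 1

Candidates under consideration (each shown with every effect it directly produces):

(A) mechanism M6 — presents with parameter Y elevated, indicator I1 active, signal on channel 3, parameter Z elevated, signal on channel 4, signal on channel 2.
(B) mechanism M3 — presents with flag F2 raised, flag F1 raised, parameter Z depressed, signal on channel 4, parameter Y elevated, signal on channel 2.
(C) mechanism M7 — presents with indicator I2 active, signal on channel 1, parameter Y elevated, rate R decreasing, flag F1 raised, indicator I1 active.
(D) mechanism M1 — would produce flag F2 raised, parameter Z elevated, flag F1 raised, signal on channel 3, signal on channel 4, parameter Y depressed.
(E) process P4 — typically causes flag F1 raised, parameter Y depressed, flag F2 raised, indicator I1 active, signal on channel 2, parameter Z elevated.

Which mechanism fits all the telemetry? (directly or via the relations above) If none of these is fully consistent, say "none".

Per-candidate check:
(A) mechanism M6 — accounts for every observation (flag F2 raised through parameter Z elevated → flag F2 raised)
(B) mechanism M3 — flag F2 raised yes; signal on channel 2 yes; signal on channel 4 yes; parameter Z elevated NO; parameter Y elevated yes
(C) mechanism M7 — flag F2 raised NO; signal on channel 2 NO; signal on channel 4 NO; parameter Z elevated NO; parameter Y elevated yes
(D) mechanism M1 — fails on signal on channel 2, parameter Y elevated (predicts parameter Y depressed, not parameter Y elevated)
(E) process P4 — flag F2 raised yes; signal on channel 2 yes; signal on channel 4 NO; parameter Z elevated yes; parameter Y elevated NO
(A) alone accounts for all the evidence.

A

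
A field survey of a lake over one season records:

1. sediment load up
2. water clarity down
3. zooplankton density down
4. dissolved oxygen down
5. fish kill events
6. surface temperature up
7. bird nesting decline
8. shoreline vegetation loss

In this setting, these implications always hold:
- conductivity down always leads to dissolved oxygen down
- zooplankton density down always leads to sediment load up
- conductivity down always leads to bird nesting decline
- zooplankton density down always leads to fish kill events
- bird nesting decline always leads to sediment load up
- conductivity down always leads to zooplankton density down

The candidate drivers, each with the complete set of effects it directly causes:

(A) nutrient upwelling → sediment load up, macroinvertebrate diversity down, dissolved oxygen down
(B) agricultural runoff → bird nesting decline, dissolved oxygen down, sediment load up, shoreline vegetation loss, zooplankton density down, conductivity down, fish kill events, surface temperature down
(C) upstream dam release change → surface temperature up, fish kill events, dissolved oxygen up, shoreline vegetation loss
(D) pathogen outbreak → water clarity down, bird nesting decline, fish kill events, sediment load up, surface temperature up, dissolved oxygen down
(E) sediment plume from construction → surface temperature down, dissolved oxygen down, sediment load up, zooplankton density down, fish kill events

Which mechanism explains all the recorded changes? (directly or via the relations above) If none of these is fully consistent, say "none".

Testing each hypothesis:
(A) nutrient upwelling — sediment load up ✓; water clarity down ✗; zooplankton density down ✗; dissolved oxygen down ✓; fish kill events ✗; surface temperature up ✗; bird nesting decline ✗; shoreline vegetation loss ✗
(B) agricultural runoff — fails on water clarity down, surface temperature up (predicts surface temperature down, not surface temperature up)
(C) upstream dam release change — fails on sediment load up, water clarity down, zooplankton density down, dissolved oxygen down, bird nesting decline (predicts dissolved oxygen up, not dissolved oxygen down)
(D) pathogen outbreak — does not account for zooplankton density down, shoreline vegetation loss
(E) sediment plume from construction — sediment load up ✓; water clarity down ✗; zooplankton density down ✓; dissolved oxygen down ✓; fish kill events ✓; surface temperature up ✗; bird nesting decline ✗; shoreline vegetation loss ✗
Every candidate fails on at least one observation.

none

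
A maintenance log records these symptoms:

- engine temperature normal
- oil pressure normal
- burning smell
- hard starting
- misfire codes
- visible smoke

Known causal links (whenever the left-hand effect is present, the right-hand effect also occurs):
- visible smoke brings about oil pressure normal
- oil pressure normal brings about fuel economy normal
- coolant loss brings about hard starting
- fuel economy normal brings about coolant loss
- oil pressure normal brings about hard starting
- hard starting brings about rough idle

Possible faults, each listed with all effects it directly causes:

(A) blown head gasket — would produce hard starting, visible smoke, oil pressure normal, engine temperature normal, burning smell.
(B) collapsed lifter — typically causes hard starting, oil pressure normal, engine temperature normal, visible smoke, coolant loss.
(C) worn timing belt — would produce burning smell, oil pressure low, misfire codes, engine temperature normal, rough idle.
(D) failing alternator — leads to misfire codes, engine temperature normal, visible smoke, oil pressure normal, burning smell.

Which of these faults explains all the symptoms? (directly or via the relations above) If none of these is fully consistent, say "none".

D

Testing each hypothesis:
(A) blown head gasket — engine temperature normal ✓; oil pressure normal ✓; burning smell ✓; hard starting ✓; misfire codes ✗; visible smoke ✓
(B) collapsed lifter — engine temperature normal ✓; oil pressure normal ✓; burning smell ✗; hard starting ✓; misfire codes ✗; visible smoke ✓
(C) worn timing belt — fails on oil pressure normal, hard starting, visible smoke (predicts oil pressure low, not oil pressure normal)
(D) failing alternator — accounts for every observation (hard starting through oil pressure normal → hard starting)
Only (D) is consistent with every observation.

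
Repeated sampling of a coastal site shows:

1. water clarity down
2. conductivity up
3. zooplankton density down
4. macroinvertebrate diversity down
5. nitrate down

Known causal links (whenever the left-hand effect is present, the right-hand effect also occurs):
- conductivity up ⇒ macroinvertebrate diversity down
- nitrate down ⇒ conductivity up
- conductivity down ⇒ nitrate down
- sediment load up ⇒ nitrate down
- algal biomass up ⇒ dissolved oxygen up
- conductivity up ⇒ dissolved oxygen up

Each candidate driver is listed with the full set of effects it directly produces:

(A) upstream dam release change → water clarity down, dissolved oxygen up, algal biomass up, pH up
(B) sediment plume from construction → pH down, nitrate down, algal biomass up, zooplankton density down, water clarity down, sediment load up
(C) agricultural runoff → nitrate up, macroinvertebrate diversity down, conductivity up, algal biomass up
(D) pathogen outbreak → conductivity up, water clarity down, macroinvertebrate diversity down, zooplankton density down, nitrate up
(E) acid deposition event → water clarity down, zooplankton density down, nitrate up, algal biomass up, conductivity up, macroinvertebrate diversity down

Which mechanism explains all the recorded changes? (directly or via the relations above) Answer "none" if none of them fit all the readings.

Checking each candidate against the observations:
(A) upstream dam release change — water clarity down yes; conductivity up NO; zooplankton density down NO; macroinvertebrate diversity down NO; nitrate down NO
(B) sediment plume from construction — accounts for every observation (conductivity up via nitrate down → conductivity up)
(C) agricultural runoff — fails on water clarity down, zooplankton density down, nitrate down (predicts nitrate up, not nitrate down)
(D) pathogen outbreak — water clarity down yes; conductivity up yes; zooplankton density down yes; macroinvertebrate diversity down yes; nitrate down NO
(E) acid deposition event — fails on nitrate down (predicts nitrate up, not nitrate down)
Only (B) is consistent with every observation.

B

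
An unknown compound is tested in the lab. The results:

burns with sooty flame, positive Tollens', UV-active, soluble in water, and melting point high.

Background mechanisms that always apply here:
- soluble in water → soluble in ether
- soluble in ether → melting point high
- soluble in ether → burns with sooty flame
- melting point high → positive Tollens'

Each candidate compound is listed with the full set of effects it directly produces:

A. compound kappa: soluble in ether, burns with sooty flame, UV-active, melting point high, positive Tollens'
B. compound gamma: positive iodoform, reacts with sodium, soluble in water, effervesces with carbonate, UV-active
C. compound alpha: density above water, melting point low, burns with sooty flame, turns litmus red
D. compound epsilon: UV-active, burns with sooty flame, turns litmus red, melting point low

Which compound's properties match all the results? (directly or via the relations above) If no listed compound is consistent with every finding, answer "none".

For each candidate, compare predicted effects to what was observed:
(A) compound kappa — burns with sooty flame yes; positive Tollens' yes; UV-active yes; soluble in water NO; melting point high yes
(B) compound gamma — accounts for every observation (burns with sooty flame by soluble in water → soluble in ether → burns with sooty flame)
(C) compound alpha — burns with sooty flame yes; positive Tollens' NO; UV-active NO; soluble in water NO; melting point high NO
(D) compound epsilon — burns with sooty flame yes; positive Tollens' NO; UV-active yes; soluble in water NO; melting point high NO
(B) is the only candidate with no mismatches.

B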